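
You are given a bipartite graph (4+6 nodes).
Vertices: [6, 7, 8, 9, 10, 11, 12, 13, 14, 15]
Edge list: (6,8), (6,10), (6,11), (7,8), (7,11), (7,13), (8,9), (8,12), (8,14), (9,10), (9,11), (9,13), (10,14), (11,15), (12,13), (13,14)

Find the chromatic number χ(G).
Clique number ω(G) = 2 (lower bound: χ ≥ ω).
The graph is bipartite (no odd cycle), so 2 colors suffice: χ(G) = 2.
A valid 2-coloring: color 1: [8, 10, 11, 13]; color 2: [6, 7, 9, 12, 14, 15].

χ(G) = 2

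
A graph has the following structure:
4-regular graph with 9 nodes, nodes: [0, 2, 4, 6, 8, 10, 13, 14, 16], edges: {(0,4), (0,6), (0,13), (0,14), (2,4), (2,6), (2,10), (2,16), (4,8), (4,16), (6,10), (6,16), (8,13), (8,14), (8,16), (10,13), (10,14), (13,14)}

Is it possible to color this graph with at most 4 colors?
A valid 4-coloring: color 1: [0, 8, 10]; color 2: [13, 16]; color 3: [2, 14]; color 4: [4, 6].
(χ(G) = 4 ≤ 4.)

Yes, G is 4-colorable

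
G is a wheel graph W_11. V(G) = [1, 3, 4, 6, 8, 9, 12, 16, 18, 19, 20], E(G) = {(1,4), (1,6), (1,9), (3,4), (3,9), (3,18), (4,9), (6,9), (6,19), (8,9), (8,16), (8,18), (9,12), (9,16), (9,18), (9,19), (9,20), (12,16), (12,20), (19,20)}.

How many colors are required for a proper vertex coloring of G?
Clique number ω(G) = 3 (lower bound: χ ≥ ω).
The clique on [1, 4, 9] has size 3, forcing χ ≥ 3, and the coloring below uses 3 colors, so χ(G) = 3.
A valid 3-coloring: color 1: [9]; color 2: [4, 6, 16, 18, 20]; color 3: [1, 3, 8, 12, 19].

χ(G) = 3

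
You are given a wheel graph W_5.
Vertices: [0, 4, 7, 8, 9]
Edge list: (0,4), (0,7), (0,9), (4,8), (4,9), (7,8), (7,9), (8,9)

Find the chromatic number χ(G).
χ(G) = 3

Clique number ω(G) = 3 (lower bound: χ ≥ ω).
The clique on [4, 8, 9] has size 3, forcing χ ≥ 3, and the coloring below uses 3 colors, so χ(G) = 3.
A valid 3-coloring: color 1: [9]; color 2: [4, 7]; color 3: [0, 8].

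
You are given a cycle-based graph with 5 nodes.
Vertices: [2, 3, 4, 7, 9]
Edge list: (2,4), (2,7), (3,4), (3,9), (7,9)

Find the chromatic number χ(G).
χ(G) = 3

Clique number ω(G) = 2 (lower bound: χ ≥ ω).
Odd cycle [3, 4, 2, 7, 9] needs 3 colors (χ ≥ 3).
The coloring below uses 3 colors, so χ(G) = 3.
A valid 3-coloring: color 1: [3, 7]; color 2: [4, 9]; color 3: [2].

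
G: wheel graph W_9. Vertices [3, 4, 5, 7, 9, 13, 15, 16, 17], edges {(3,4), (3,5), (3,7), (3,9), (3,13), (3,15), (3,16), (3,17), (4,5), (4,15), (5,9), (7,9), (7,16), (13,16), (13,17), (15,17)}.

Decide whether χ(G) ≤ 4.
Yes, G is 4-colorable

A valid 4-coloring: color 1: [3]; color 2: [4, 9, 16, 17]; color 3: [5, 7, 13, 15].
(χ(G) = 3 ≤ 4.)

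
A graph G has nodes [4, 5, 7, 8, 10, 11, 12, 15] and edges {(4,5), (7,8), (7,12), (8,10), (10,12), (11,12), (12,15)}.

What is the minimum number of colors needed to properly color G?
Clique number ω(G) = 2 (lower bound: χ ≥ ω).
The graph is bipartite (no odd cycle), so 2 colors suffice: χ(G) = 2.
A valid 2-coloring: color 1: [5, 8, 12]; color 2: [4, 7, 10, 11, 15].

χ(G) = 2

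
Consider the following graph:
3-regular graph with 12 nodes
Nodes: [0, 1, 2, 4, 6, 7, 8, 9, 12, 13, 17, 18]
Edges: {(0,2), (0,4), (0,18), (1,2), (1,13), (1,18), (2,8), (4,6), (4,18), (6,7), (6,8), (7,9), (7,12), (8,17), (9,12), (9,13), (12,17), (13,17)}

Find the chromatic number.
Clique number ω(G) = 3 (lower bound: χ ≥ ω).
The clique on [0, 4, 18] has size 3, forcing χ ≥ 3, and the coloring below uses 3 colors, so χ(G) = 3.
A valid 3-coloring: color 1: [2, 6, 9, 17, 18]; color 2: [0, 1, 7, 8]; color 3: [4, 12, 13].

χ(G) = 3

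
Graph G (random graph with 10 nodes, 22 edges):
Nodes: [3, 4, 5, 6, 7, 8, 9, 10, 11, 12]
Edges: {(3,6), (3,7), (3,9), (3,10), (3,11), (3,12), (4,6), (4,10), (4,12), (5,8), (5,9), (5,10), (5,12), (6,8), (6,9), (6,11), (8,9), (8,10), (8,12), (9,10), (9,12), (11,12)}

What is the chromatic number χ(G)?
Clique number ω(G) = 4 (lower bound: χ ≥ ω).
The clique on [5, 8, 9, 10] has size 4, forcing χ ≥ 4, and the coloring below uses 4 colors, so χ(G) = 4.
A valid 4-coloring: color 1: [6, 7, 10, 12]; color 2: [4, 9, 11]; color 3: [3, 8]; color 4: [5].

χ(G) = 4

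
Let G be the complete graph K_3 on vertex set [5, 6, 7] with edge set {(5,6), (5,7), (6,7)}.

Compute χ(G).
Clique number ω(G) = 3 (lower bound: χ ≥ ω).
The clique on [5, 6, 7] has size 3, forcing χ ≥ 3, and the coloring below uses 3 colors, so χ(G) = 3.
A valid 3-coloring: color 1: [7]; color 2: [5]; color 3: [6].

χ(G) = 3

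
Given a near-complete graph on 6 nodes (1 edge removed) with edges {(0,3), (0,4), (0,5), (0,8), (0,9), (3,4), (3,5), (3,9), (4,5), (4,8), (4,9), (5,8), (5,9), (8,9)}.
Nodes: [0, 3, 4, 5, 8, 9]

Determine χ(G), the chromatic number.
Clique number ω(G) = 5 (lower bound: χ ≥ ω).
The clique on [0, 4, 5, 8, 9] has size 5, forcing χ ≥ 5, and the coloring below uses 5 colors, so χ(G) = 5.
A valid 5-coloring: color 1: [9]; color 2: [0]; color 3: [4]; color 4: [5]; color 5: [3, 8].

χ(G) = 5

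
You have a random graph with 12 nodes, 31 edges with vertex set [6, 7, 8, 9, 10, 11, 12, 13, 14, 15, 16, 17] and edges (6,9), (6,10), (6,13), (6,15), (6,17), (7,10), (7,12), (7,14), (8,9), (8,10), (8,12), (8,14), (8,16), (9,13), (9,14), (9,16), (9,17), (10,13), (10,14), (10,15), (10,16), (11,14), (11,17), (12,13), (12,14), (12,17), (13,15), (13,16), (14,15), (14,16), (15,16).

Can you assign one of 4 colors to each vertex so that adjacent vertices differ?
A valid 4-coloring: color 1: [13, 14, 17]; color 2: [9, 10, 11, 12]; color 3: [6, 7, 16]; color 4: [8, 15].
(χ(G) = 4 ≤ 4.)

Yes, G is 4-colorable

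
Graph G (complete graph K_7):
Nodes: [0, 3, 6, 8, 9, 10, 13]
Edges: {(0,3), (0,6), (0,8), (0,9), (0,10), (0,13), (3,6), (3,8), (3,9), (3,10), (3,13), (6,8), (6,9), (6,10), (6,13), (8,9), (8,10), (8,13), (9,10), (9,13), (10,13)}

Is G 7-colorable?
A valid 7-coloring: color 1: [6]; color 2: [0]; color 3: [3]; color 4: [9]; color 5: [13]; color 6: [8]; color 7: [10].
(χ(G) = 7 ≤ 7.)

Yes, G is 7-colorable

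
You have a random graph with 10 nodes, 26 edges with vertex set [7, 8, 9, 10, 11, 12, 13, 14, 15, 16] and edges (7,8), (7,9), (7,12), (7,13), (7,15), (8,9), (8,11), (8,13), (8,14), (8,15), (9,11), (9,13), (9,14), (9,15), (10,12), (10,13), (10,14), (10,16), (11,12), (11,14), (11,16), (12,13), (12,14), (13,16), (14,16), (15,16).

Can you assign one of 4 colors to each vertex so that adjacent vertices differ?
A valid 4-coloring: color 1: [13, 14, 15]; color 2: [8, 12, 16]; color 3: [9, 10]; color 4: [7, 11].
(χ(G) = 4 ≤ 4.)

Yes, G is 4-colorable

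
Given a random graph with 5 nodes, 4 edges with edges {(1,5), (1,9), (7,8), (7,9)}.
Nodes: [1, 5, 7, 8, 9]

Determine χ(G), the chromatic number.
Clique number ω(G) = 2 (lower bound: χ ≥ ω).
The graph is bipartite (no odd cycle), so 2 colors suffice: χ(G) = 2.
A valid 2-coloring: color 1: [1, 7]; color 2: [5, 8, 9].

χ(G) = 2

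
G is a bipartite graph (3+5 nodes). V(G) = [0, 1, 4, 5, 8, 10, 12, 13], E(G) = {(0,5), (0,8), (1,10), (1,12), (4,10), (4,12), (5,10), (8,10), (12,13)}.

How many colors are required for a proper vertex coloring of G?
χ(G) = 2

Clique number ω(G) = 2 (lower bound: χ ≥ ω).
The graph is bipartite (no odd cycle), so 2 colors suffice: χ(G) = 2.
A valid 2-coloring: color 1: [0, 10, 12]; color 2: [1, 4, 5, 8, 13].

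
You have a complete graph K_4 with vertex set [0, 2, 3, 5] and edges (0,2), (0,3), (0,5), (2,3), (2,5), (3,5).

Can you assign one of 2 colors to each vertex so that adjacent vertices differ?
No, G is not 2-colorable

The clique on vertices [0, 2, 3, 5] has size 4 > 2, so it alone needs 4 colors.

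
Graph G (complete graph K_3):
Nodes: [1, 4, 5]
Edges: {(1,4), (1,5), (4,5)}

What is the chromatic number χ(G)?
Clique number ω(G) = 3 (lower bound: χ ≥ ω).
The clique on [1, 4, 5] has size 3, forcing χ ≥ 3, and the coloring below uses 3 colors, so χ(G) = 3.
A valid 3-coloring: color 1: [5]; color 2: [1]; color 3: [4].

χ(G) = 3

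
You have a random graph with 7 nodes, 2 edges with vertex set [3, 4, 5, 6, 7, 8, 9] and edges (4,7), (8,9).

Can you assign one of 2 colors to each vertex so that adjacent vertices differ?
Yes, G is 2-colorable

A valid 2-coloring: color 1: [3, 4, 5, 6, 8]; color 2: [7, 9].
(χ(G) = 2 ≤ 2.)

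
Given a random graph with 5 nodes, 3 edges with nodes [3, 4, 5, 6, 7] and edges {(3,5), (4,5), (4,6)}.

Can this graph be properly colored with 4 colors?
A valid 4-coloring: color 1: [3, 4, 7]; color 2: [5, 6].
(χ(G) = 2 ≤ 4.)

Yes, G is 4-colorable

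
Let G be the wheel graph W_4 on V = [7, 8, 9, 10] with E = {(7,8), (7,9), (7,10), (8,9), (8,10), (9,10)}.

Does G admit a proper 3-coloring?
The clique on vertices [7, 8, 9, 10] has size 4 > 3, so it alone needs 4 colors.

No, G is not 3-colorable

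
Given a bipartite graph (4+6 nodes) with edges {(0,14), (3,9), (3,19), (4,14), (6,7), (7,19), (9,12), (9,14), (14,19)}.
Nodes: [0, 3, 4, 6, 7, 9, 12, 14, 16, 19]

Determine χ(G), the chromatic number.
Clique number ω(G) = 2 (lower bound: χ ≥ ω).
The graph is bipartite (no odd cycle), so 2 colors suffice: χ(G) = 2.
A valid 2-coloring: color 1: [3, 7, 12, 14, 16]; color 2: [0, 4, 6, 9, 19].

χ(G) = 2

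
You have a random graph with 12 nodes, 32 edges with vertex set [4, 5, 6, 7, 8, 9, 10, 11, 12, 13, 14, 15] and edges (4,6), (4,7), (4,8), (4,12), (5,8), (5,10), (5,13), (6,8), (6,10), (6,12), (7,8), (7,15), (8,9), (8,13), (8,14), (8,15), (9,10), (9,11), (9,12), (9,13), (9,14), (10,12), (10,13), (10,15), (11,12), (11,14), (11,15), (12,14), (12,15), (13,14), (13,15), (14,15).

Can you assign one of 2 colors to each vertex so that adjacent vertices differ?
No, G is not 2-colorable

The clique on vertices [8, 9, 13, 14] has size 4 > 2, so it alone needs 4 colors.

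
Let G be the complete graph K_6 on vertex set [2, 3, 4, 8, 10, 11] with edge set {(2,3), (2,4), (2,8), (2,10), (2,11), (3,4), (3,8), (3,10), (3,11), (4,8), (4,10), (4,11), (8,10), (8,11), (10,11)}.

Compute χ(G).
Clique number ω(G) = 6 (lower bound: χ ≥ ω).
The clique on [2, 3, 4, 8, 10, 11] has size 6, forcing χ ≥ 6, and the coloring below uses 6 colors, so χ(G) = 6.
A valid 6-coloring: color 1: [8]; color 2: [3]; color 3: [10]; color 4: [11]; color 5: [4]; color 6: [2].

χ(G) = 6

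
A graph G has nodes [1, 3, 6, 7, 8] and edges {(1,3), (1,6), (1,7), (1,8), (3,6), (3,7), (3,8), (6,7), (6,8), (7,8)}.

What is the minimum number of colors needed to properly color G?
χ(G) = 5

Clique number ω(G) = 5 (lower bound: χ ≥ ω).
The clique on [1, 3, 6, 7, 8] has size 5, forcing χ ≥ 5, and the coloring below uses 5 colors, so χ(G) = 5.
A valid 5-coloring: color 1: [1]; color 2: [8]; color 3: [6]; color 4: [3]; color 5: [7].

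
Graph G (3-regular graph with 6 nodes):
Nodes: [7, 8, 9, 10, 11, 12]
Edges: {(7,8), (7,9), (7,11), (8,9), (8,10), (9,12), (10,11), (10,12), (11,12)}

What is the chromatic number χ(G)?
χ(G) = 3

Clique number ω(G) = 3 (lower bound: χ ≥ ω).
The clique on [10, 11, 12] has size 3, forcing χ ≥ 3, and the coloring below uses 3 colors, so χ(G) = 3.
A valid 3-coloring: color 1: [7, 10]; color 2: [8, 12]; color 3: [9, 11].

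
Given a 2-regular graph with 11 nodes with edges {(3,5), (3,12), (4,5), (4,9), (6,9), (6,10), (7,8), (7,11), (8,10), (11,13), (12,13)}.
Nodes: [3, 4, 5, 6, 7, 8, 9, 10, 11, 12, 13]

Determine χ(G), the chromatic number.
Clique number ω(G) = 2 (lower bound: χ ≥ ω).
Odd cycle [6, 10, 8, 7, 11, 13, 12, 3, 5, 4, 9] needs 3 colors (χ ≥ 3).
The coloring below uses 3 colors, so χ(G) = 3.
A valid 3-coloring: color 1: [3, 4, 6, 8, 11]; color 2: [5, 7, 9, 10, 12]; color 3: [13].

χ(G) = 3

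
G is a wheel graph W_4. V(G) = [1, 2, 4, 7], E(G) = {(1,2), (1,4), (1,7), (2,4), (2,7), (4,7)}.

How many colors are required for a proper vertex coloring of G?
χ(G) = 4

Clique number ω(G) = 4 (lower bound: χ ≥ ω).
The clique on [1, 2, 4, 7] has size 4, forcing χ ≥ 4, and the coloring below uses 4 colors, so χ(G) = 4.
A valid 4-coloring: color 1: [1]; color 2: [2]; color 3: [7]; color 4: [4].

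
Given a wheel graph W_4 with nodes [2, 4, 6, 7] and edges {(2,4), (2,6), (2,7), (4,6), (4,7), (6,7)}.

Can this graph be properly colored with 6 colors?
Yes, G is 6-colorable

A valid 6-coloring: color 1: [7]; color 2: [2]; color 3: [6]; color 4: [4].
(χ(G) = 4 ≤ 6.)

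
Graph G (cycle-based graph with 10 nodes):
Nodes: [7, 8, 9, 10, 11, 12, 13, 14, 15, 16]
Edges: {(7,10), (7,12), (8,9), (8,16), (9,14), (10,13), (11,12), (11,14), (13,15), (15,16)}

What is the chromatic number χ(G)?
Clique number ω(G) = 2 (lower bound: χ ≥ ω).
The graph is bipartite (no odd cycle), so 2 colors suffice: χ(G) = 2.
A valid 2-coloring: color 1: [8, 10, 12, 14, 15]; color 2: [7, 9, 11, 13, 16].

χ(G) = 2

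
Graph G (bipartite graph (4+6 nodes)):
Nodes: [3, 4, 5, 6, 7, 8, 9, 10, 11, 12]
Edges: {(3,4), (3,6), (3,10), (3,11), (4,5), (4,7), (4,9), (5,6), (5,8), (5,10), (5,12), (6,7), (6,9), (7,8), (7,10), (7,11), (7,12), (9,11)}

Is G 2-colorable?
A valid 2-coloring: color 1: [3, 5, 7, 9]; color 2: [4, 6, 8, 10, 11, 12].
(χ(G) = 2 ≤ 2.)

Yes, G is 2-colorable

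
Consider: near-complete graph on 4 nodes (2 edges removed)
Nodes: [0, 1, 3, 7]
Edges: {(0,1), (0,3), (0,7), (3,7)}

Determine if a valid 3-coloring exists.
A valid 3-coloring: color 1: [0]; color 2: [1, 7]; color 3: [3].
(χ(G) = 3 ≤ 3.)

Yes, G is 3-colorable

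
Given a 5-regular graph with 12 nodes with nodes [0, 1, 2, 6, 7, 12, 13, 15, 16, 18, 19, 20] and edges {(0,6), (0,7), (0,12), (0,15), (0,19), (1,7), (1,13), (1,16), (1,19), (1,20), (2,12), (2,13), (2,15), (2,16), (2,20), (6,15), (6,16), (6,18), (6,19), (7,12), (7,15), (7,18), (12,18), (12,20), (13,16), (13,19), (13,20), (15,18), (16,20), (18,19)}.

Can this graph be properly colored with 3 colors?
The clique on vertices [1, 13, 16, 20] has size 4 > 3, so it alone needs 4 colors.

No, G is not 3-colorable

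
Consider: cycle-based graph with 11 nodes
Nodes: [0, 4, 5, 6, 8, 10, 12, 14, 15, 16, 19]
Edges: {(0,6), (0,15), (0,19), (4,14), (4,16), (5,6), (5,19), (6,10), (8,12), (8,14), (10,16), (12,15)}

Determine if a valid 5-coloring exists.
A valid 5-coloring: color 1: [6, 12, 14, 16, 19]; color 2: [0, 4, 5, 8, 10]; color 3: [15].
(χ(G) = 3 ≤ 5.)

Yes, G is 5-colorable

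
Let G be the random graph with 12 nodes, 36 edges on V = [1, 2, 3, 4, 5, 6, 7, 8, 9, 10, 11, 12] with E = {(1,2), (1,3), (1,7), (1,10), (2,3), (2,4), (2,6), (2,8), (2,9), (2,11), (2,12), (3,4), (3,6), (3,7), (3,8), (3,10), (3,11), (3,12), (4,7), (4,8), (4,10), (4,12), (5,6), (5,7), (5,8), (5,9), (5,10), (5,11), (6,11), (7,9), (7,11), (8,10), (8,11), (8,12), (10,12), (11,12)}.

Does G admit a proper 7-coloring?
Yes, G is 7-colorable

A valid 7-coloring: color 1: [3, 5]; color 2: [2, 7, 10]; color 3: [1, 4, 9, 11]; color 4: [6, 8]; color 5: [12].
(χ(G) = 5 ≤ 7.)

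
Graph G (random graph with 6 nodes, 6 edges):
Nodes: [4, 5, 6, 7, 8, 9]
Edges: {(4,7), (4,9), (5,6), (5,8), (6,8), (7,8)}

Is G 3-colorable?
A valid 3-coloring: color 1: [4, 8]; color 2: [6, 7, 9]; color 3: [5].
(χ(G) = 3 ≤ 3.)

Yes, G is 3-colorable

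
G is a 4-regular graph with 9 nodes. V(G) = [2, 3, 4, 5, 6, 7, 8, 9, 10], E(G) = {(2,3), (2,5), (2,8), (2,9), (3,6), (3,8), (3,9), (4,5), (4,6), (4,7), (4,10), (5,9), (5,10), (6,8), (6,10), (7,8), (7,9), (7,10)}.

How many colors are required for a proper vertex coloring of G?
Clique number ω(G) = 3 (lower bound: χ ≥ ω).
Suppose a proper 3-coloring c exists. The clique [2, 3, 8] takes 3 distinct colors; by symmetry let c(2) = 1, c(3) = 2, c(8) = 3.
- Vertex 6: neighbors [3, 8] already have colors [2, 3] ⇒ c(6) = 1.
- Vertex 9: neighbors [2, 3] already have colors [1, 2] ⇒ c(9) = 3.
- Vertex 5: neighbors [2, 9] already have colors [1, 3] ⇒ c(5) = 2.
- Vertex 4: neighbors [6, 5] already have colors [1, 2] ⇒ c(4) = 3.
- Vertex 10: neighbors [6, 5, 4] already have colors [1, 2, 3] — all 3 colors blocked. Contradiction.
The forced assignments end in a contradiction, so G has no proper 3-coloring (χ ≥ 4).
The coloring below uses 4 colors, so χ(G) = 4.
A valid 4-coloring: color 1: [5, 6, 7]; color 2: [2, 10]; color 3: [3, 4]; color 4: [8, 9].

χ(G) = 4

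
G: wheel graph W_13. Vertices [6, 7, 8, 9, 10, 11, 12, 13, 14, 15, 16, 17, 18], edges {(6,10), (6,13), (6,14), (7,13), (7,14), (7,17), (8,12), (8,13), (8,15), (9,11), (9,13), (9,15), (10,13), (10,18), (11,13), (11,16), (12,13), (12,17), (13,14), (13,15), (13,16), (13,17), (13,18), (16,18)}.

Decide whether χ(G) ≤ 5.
Yes, G is 5-colorable

A valid 5-coloring: color 1: [13]; color 2: [8, 9, 10, 14, 16, 17]; color 3: [6, 7, 11, 12, 15, 18].
(χ(G) = 3 ≤ 5.)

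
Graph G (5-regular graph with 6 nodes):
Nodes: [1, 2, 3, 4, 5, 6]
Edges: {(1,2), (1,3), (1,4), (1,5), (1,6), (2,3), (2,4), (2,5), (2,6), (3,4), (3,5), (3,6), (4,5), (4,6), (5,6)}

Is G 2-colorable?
No, G is not 2-colorable

The clique on vertices [1, 2, 3, 4, 5, 6] has size 6 > 2, so it alone needs 6 colors.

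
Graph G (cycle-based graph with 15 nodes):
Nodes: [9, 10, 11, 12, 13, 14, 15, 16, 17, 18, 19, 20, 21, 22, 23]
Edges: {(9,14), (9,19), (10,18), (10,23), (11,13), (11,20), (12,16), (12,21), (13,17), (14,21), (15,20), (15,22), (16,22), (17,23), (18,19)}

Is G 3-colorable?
A valid 3-coloring: color 1: [10, 11, 12, 14, 15, 17, 19]; color 2: [9, 13, 16, 18, 20, 21, 23]; color 3: [22].
(χ(G) = 3 ≤ 3.)

Yes, G is 3-colorable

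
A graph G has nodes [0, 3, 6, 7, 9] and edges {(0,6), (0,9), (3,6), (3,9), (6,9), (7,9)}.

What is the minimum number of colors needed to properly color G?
χ(G) = 3

Clique number ω(G) = 3 (lower bound: χ ≥ ω).
The clique on [0, 6, 9] has size 3, forcing χ ≥ 3, and the coloring below uses 3 colors, so χ(G) = 3.
A valid 3-coloring: color 1: [9]; color 2: [6, 7]; color 3: [0, 3].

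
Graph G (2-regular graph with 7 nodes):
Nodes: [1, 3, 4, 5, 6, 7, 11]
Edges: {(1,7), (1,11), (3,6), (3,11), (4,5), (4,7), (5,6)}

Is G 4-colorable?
A valid 4-coloring: color 1: [3, 5, 7]; color 2: [4, 6, 11]; color 3: [1].
(χ(G) = 3 ≤ 4.)

Yes, G is 4-colorable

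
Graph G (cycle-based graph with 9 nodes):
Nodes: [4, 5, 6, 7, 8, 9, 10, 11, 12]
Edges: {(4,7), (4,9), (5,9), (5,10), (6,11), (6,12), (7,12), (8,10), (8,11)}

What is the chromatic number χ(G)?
χ(G) = 3

Clique number ω(G) = 2 (lower bound: χ ≥ ω).
Odd cycle [5, 9, 4, 7, 12, 6, 11, 8, 10] needs 3 colors (χ ≥ 3).
The coloring below uses 3 colors, so χ(G) = 3.
A valid 3-coloring: color 1: [4, 5, 8, 12]; color 2: [6, 7, 9, 10]; color 3: [11].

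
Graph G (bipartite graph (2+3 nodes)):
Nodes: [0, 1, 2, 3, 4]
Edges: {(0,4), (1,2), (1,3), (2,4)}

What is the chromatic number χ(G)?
Clique number ω(G) = 2 (lower bound: χ ≥ ω).
The graph is bipartite (no odd cycle), so 2 colors suffice: χ(G) = 2.
A valid 2-coloring: color 1: [1, 4]; color 2: [0, 2, 3].

χ(G) = 2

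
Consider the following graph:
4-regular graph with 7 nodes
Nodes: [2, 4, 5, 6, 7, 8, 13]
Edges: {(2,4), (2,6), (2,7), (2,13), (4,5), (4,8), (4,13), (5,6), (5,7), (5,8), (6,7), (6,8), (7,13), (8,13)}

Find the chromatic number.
χ(G) = 4

Clique number ω(G) = 3 (lower bound: χ ≥ ω).
Suppose a proper 3-coloring c exists. The clique [2, 4, 13] takes 3 distinct colors; by symmetry let c(2) = 1, c(4) = 2, c(13) = 3.
- Vertex 7: neighbors [2, 13] already have colors [1, 3] ⇒ c(7) = 2.
- Vertex 6: neighbors [2, 7] already have colors [1, 2] ⇒ c(6) = 3.
- Vertex 5: neighbors [4, 6] already have colors [2, 3] ⇒ c(5) = 1.
- Vertex 8: neighbors [5, 4, 6] already have colors [1, 2, 3] — all 3 colors blocked. Contradiction.
The forced assignments end in a contradiction, so G has no proper 3-coloring (χ ≥ 4).
The coloring below uses 4 colors, so χ(G) = 4.
A valid 4-coloring: color 1: [5, 13]; color 2: [2, 8]; color 3: [4, 7]; color 4: [6].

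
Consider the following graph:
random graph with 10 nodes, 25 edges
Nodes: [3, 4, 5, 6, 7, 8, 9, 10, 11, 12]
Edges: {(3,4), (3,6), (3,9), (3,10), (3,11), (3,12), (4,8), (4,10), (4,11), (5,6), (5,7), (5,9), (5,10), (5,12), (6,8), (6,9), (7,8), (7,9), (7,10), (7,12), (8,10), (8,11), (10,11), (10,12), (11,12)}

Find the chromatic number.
χ(G) = 4

Clique number ω(G) = 4 (lower bound: χ ≥ ω).
The clique on [4, 8, 10, 11] has size 4, forcing χ ≥ 4, and the coloring below uses 4 colors, so χ(G) = 4.
A valid 4-coloring: color 1: [9, 10]; color 2: [3, 5, 8]; color 3: [4, 6, 12]; color 4: [7, 11].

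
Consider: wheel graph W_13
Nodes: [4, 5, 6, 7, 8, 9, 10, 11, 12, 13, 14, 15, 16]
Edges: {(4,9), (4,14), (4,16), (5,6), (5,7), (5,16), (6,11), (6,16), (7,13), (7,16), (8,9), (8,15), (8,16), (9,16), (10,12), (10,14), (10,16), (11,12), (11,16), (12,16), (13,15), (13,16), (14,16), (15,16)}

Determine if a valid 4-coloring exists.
Yes, G is 4-colorable

A valid 4-coloring: color 1: [16]; color 2: [6, 7, 9, 12, 14, 15]; color 3: [4, 5, 8, 10, 11, 13].
(χ(G) = 3 ≤ 4.)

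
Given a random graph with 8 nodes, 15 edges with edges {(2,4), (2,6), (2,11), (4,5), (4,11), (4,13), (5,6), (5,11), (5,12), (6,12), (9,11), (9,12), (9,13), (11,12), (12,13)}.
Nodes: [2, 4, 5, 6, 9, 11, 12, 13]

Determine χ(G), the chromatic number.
χ(G) = 3

Clique number ω(G) = 3 (lower bound: χ ≥ ω).
The clique on [9, 11, 12] has size 3, forcing χ ≥ 3, and the coloring below uses 3 colors, so χ(G) = 3.
A valid 3-coloring: color 1: [6, 11, 13]; color 2: [4, 12]; color 3: [2, 5, 9].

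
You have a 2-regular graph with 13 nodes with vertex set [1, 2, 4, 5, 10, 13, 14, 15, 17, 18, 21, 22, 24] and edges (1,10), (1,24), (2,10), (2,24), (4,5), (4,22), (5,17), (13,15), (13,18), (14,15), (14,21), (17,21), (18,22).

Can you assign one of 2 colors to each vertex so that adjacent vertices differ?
No, G is not 2-colorable

Odd cycle [17, 5, 4, 22, 18, 13, 15, 14, 21] needs 3 colors (χ ≥ 3).
Hence χ(G) ≥ 3 > 2, so no proper 2-coloring exists.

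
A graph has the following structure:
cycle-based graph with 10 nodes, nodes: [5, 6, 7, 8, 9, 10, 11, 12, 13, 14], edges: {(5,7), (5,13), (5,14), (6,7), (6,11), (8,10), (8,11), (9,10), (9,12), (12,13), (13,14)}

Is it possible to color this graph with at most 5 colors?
A valid 5-coloring: color 1: [5, 6, 10, 12]; color 2: [7, 9, 11, 13]; color 3: [8, 14].
(χ(G) = 3 ≤ 5.)

Yes, G is 5-colorable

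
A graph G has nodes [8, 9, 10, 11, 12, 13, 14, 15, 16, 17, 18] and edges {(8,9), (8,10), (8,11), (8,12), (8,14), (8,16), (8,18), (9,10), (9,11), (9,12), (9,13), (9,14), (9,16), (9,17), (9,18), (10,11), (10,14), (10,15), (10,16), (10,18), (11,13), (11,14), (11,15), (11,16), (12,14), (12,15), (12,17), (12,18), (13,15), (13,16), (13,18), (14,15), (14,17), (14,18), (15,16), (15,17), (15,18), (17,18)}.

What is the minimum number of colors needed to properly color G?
Clique number ω(G) = 5 (lower bound: χ ≥ ω).
The clique on [8, 9, 10, 14, 18] has size 5, forcing χ ≥ 5, and the coloring below uses 5 colors, so χ(G) = 5.
A valid 5-coloring: color 1: [9, 15]; color 2: [11, 18]; color 3: [14, 16]; color 4: [8, 13, 17]; color 5: [10, 12].

χ(G) = 5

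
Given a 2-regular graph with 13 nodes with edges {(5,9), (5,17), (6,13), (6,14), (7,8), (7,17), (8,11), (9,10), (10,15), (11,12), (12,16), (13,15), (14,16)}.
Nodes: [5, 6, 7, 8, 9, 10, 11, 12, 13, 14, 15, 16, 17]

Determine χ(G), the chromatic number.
Clique number ω(G) = 2 (lower bound: χ ≥ ω).
Odd cycle [5, 9, 10, 15, 13, 6, 14, 16, 12, 11, 8, 7, 17] needs 3 colors (χ ≥ 3).
The coloring below uses 3 colors, so χ(G) = 3.
A valid 3-coloring: color 1: [5, 7, 10, 11, 13, 16]; color 2: [8, 9, 12, 14, 15, 17]; color 3: [6].

χ(G) = 3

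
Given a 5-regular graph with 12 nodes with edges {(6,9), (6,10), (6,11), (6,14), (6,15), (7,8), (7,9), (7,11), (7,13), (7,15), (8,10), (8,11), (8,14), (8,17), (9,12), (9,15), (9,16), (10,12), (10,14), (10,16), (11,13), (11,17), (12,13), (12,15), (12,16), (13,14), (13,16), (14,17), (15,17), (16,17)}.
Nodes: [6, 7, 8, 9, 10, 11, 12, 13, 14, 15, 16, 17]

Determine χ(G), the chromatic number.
Clique number ω(G) = 3 (lower bound: χ ≥ ω).
Suppose a proper 3-coloring c exists. The clique [6, 9, 15] takes 3 distinct colors; by symmetry let c(6) = 1, c(9) = 2, c(15) = 3.
- Vertex 7: neighbors [9, 15] already have colors [2, 3] ⇒ c(7) = 1.
- Vertex 12: neighbors [9, 15] already have colors [2, 3] ⇒ c(12) = 1.
- Vertex 16: neighbors [12, 9] already have colors [1, 2] ⇒ c(16) = 3.
- Vertex 10: neighbors [6, 16] already have colors [1, 3] ⇒ c(10) = 2.
- Vertex 8: neighbors [7, 10] already have colors [1, 2] ⇒ c(8) = 3.
- Vertex 14: neighbors [6, 10, 8] already have colors [1, 2, 3] — all 3 colors blocked. Contradiction.
The forced assignments end in a contradiction, so G has no proper 3-coloring (χ ≥ 4).
The coloring below uses 4 colors, so χ(G) = 4.
A valid 4-coloring: color 1: [6, 8, 13]; color 2: [9, 10, 17]; color 3: [11, 14, 15, 16]; color 4: [7, 12].

χ(G) = 4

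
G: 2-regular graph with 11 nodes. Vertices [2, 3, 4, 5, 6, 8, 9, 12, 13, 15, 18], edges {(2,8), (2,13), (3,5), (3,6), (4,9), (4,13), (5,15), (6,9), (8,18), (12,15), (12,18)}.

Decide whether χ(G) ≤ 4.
Yes, G is 4-colorable

A valid 4-coloring: color 1: [2, 4, 5, 6, 18]; color 2: [3, 8, 9, 13, 15]; color 3: [12].
(χ(G) = 3 ≤ 4.)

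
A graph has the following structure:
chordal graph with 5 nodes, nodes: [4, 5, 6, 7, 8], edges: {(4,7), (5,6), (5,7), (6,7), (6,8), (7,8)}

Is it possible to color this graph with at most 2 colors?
The clique on vertices [6, 7, 8] has size 3 > 2, so it alone needs 3 colors.

No, G is not 2-colorable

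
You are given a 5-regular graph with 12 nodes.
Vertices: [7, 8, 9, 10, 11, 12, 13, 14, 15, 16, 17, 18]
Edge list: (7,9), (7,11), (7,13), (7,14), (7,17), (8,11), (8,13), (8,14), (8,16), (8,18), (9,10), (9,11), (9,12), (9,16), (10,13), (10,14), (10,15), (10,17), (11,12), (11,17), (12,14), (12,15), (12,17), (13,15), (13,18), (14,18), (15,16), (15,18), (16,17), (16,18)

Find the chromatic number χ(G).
χ(G) = 3

Clique number ω(G) = 3 (lower bound: χ ≥ ω).
The clique on [7, 9, 11] has size 3, forcing χ ≥ 3, and the coloring below uses 3 colors, so χ(G) = 3.
A valid 3-coloring: color 1: [8, 9, 15, 17]; color 2: [11, 13, 14, 16]; color 3: [7, 10, 12, 18].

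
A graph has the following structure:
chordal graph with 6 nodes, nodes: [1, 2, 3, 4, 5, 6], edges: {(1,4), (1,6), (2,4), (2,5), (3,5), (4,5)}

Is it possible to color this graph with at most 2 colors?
The clique on vertices [2, 4, 5] has size 3 > 2, so it alone needs 3 colors.

No, G is not 2-colorable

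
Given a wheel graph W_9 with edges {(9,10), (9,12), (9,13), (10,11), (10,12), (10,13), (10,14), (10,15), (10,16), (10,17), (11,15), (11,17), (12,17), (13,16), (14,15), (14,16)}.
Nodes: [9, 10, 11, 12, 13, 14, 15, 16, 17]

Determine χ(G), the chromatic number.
Clique number ω(G) = 3 (lower bound: χ ≥ ω).
The clique on [9, 10, 12] has size 3, forcing χ ≥ 3, and the coloring below uses 3 colors, so χ(G) = 3.
A valid 3-coloring: color 1: [10]; color 2: [9, 15, 16, 17]; color 3: [11, 12, 13, 14].

χ(G) = 3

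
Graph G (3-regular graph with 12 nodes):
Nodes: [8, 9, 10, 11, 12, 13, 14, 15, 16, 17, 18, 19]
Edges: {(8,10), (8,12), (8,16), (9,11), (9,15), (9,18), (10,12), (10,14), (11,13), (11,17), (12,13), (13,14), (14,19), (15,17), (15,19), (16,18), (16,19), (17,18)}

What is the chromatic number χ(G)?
Clique number ω(G) = 3 (lower bound: χ ≥ ω).
The clique on [8, 10, 12] has size 3, forcing χ ≥ 3, and the coloring below uses 3 colors, so χ(G) = 3.
A valid 3-coloring: color 1: [8, 11, 14, 15, 18]; color 2: [9, 10, 13, 17, 19]; color 3: [12, 16].

χ(G) = 3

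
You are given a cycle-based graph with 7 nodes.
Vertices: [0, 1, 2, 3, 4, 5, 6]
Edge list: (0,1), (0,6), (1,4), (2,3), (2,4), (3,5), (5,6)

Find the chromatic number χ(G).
Clique number ω(G) = 2 (lower bound: χ ≥ ω).
Odd cycle [2, 3, 5, 6, 0, 1, 4] needs 3 colors (χ ≥ 3).
The coloring below uses 3 colors, so χ(G) = 3.
A valid 3-coloring: color 1: [1, 2, 5]; color 2: [3, 4, 6]; color 3: [0].

χ(G) = 3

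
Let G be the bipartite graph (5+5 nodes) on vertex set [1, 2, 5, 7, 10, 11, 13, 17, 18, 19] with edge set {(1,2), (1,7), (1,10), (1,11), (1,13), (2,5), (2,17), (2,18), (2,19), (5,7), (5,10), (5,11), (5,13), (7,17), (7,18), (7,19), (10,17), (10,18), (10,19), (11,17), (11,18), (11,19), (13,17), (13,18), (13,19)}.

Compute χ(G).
Clique number ω(G) = 2 (lower bound: χ ≥ ω).
The graph is bipartite (no odd cycle), so 2 colors suffice: χ(G) = 2.
A valid 2-coloring: color 1: [2, 7, 10, 11, 13]; color 2: [1, 5, 17, 18, 19].

χ(G) = 2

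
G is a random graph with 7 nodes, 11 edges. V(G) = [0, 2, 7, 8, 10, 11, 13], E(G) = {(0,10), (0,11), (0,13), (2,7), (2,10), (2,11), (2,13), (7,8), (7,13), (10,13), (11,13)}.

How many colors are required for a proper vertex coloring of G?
Clique number ω(G) = 3 (lower bound: χ ≥ ω).
The clique on [0, 10, 13] has size 3, forcing χ ≥ 3, and the coloring below uses 3 colors, so χ(G) = 3.
A valid 3-coloring: color 1: [8, 13]; color 2: [0, 2]; color 3: [7, 10, 11].

χ(G) = 3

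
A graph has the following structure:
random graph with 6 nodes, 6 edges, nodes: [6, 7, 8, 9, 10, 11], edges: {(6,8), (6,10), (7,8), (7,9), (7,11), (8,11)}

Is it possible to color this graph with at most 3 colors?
Yes, G is 3-colorable

A valid 3-coloring: color 1: [8, 9, 10]; color 2: [6, 7]; color 3: [11].
(χ(G) = 3 ≤ 3.)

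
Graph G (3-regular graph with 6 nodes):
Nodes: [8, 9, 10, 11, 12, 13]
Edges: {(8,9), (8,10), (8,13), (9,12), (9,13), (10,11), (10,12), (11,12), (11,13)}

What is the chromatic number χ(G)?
Clique number ω(G) = 3 (lower bound: χ ≥ ω).
The clique on [8, 9, 13] has size 3, forcing χ ≥ 3, and the coloring below uses 3 colors, so χ(G) = 3.
A valid 3-coloring: color 1: [10, 13]; color 2: [9, 11]; color 3: [8, 12].

χ(G) = 3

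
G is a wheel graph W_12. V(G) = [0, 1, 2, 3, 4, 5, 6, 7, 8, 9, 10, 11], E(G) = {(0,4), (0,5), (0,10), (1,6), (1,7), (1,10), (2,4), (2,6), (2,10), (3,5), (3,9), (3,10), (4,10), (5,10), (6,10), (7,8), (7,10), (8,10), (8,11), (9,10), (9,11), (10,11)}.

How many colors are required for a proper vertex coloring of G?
Clique number ω(G) = 3 (lower bound: χ ≥ ω).
Odd cycle [3, 5, 0, 4, 2, 6, 1, 7, 8, 11, 9] needs 3 colors (χ ≥ 3).
Vertex 10 is adjacent to every vertex of [0, 1, 2, 3, 4, 5, 6, 7, 8, 9, 11], which already need 3 colors among themselves, so 10 needs a new color (χ ≥ 4).
The coloring below uses 4 colors, so χ(G) = 4.
A valid 4-coloring: color 1: [10]; color 2: [0, 1, 2, 3, 11]; color 3: [4, 5, 6, 7, 9]; color 4: [8].

χ(G) = 4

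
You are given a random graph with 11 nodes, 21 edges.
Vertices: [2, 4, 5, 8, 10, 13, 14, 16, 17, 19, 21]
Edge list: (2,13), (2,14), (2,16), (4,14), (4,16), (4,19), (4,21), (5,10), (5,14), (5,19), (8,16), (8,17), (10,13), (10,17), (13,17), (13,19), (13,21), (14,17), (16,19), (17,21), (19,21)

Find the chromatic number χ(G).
χ(G) = 3

Clique number ω(G) = 3 (lower bound: χ ≥ ω).
The clique on [4, 16, 19] has size 3, forcing χ ≥ 3, and the coloring below uses 3 colors, so χ(G) = 3.
A valid 3-coloring: color 1: [4, 5, 8, 13]; color 2: [2, 17, 19]; color 3: [10, 14, 16, 21].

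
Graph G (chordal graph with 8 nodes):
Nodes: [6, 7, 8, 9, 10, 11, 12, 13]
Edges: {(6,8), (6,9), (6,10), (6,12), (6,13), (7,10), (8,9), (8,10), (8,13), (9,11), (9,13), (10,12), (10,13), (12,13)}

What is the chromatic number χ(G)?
Clique number ω(G) = 4 (lower bound: χ ≥ ω).
The clique on [6, 8, 9, 13] has size 4, forcing χ ≥ 4, and the coloring below uses 4 colors, so χ(G) = 4.
A valid 4-coloring: color 1: [6, 7, 11]; color 2: [13]; color 3: [9, 10]; color 4: [8, 12].

χ(G) = 4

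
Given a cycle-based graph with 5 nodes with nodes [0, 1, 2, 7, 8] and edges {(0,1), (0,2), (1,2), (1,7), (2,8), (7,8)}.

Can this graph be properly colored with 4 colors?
A valid 4-coloring: color 1: [1, 8]; color 2: [2, 7]; color 3: [0].
(χ(G) = 3 ≤ 4.)

Yes, G is 4-colorable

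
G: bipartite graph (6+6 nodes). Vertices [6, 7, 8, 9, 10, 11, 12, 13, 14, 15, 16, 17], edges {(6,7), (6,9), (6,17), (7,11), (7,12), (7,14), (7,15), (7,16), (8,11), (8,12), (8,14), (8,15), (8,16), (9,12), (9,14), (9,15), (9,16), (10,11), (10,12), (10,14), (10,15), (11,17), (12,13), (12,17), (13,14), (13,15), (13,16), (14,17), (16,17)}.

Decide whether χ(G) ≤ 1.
Edge (6,7) forces its endpoints to differ, so 1 color is not enough.

No, G is not 1-colorable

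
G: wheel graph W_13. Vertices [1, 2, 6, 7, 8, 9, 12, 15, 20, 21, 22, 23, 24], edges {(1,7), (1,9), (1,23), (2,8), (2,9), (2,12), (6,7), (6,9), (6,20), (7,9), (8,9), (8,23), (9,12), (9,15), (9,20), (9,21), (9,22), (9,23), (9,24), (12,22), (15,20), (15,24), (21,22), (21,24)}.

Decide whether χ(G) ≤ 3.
A valid 3-coloring: color 1: [9]; color 2: [2, 7, 20, 22, 23, 24]; color 3: [1, 6, 8, 12, 15, 21].
(χ(G) = 3 ≤ 3.)

Yes, G is 3-colorable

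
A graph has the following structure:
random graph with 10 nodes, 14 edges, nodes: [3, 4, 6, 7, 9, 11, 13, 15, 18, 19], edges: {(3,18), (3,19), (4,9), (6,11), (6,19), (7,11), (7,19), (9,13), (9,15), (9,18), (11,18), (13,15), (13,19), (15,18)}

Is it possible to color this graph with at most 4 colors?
Yes, G is 4-colorable

A valid 4-coloring: color 1: [9, 11, 19]; color 2: [4, 6, 7, 13, 18]; color 3: [3, 15].
(χ(G) = 3 ≤ 4.)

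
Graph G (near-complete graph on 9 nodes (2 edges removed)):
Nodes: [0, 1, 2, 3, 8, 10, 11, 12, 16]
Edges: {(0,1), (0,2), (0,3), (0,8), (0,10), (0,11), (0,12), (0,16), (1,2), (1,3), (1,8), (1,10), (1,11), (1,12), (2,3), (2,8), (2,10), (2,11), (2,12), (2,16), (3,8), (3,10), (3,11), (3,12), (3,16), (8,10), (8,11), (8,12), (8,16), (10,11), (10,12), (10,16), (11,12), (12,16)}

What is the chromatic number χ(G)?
Clique number ω(G) = 8 (lower bound: χ ≥ ω).
The clique on [0, 1, 2, 3, 8, 10, 11, 12] has size 8, forcing χ ≥ 8, and the coloring below uses 8 colors, so χ(G) = 8.
A valid 8-coloring: color 1: [3]; color 2: [8]; color 3: [0]; color 4: [12]; color 5: [10]; color 6: [2]; color 7: [11, 16]; color 8: [1].

χ(G) = 8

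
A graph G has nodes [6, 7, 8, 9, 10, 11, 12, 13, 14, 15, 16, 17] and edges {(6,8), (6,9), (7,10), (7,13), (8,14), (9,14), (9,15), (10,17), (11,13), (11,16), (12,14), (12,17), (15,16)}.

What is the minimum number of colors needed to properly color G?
Clique number ω(G) = 2 (lower bound: χ ≥ ω).
The graph is bipartite (no odd cycle), so 2 colors suffice: χ(G) = 2.
A valid 2-coloring: color 1: [8, 9, 10, 12, 13, 16]; color 2: [6, 7, 11, 14, 15, 17].

χ(G) = 2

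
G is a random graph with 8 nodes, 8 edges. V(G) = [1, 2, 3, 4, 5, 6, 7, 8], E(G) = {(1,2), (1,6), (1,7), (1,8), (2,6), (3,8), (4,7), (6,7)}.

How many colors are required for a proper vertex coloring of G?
Clique number ω(G) = 3 (lower bound: χ ≥ ω).
The clique on [1, 2, 6] has size 3, forcing χ ≥ 3, and the coloring below uses 3 colors, so χ(G) = 3.
A valid 3-coloring: color 1: [1, 3, 4, 5]; color 2: [2, 7, 8]; color 3: [6].

χ(G) = 3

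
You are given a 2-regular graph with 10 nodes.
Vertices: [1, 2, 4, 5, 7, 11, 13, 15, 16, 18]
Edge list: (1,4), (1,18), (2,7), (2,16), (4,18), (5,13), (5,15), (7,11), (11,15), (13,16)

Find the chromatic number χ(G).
χ(G) = 3

Clique number ω(G) = 3 (lower bound: χ ≥ ω).
The clique on [1, 4, 18] has size 3, forcing χ ≥ 3, and the coloring below uses 3 colors, so χ(G) = 3.
A valid 3-coloring: color 1: [2, 11, 13, 18]; color 2: [1, 5, 7, 16]; color 3: [4, 15].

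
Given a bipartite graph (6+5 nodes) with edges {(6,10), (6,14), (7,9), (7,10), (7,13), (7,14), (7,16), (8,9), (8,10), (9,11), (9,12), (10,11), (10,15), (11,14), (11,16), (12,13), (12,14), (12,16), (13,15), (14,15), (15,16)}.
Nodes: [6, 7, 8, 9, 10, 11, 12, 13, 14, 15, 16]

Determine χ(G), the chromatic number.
Clique number ω(G) = 2 (lower bound: χ ≥ ω).
The graph is bipartite (no odd cycle), so 2 colors suffice: χ(G) = 2.
A valid 2-coloring: color 1: [6, 7, 8, 11, 12, 15]; color 2: [9, 10, 13, 14, 16].

χ(G) = 2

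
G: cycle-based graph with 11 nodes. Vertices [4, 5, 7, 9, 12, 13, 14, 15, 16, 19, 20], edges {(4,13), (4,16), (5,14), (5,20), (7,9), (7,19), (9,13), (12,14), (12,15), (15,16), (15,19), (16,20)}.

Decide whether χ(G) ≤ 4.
Yes, G is 4-colorable

A valid 4-coloring: color 1: [5, 12, 13, 16, 19]; color 2: [4, 7, 14, 15, 20]; color 3: [9].
(χ(G) = 3 ≤ 4.)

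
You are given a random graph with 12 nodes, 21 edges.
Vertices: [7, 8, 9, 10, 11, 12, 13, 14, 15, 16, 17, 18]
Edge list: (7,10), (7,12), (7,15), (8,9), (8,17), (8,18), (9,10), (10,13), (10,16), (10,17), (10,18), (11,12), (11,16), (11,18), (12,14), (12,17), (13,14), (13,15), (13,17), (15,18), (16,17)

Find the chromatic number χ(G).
Clique number ω(G) = 3 (lower bound: χ ≥ ω).
The clique on [10, 16, 17] has size 3, forcing χ ≥ 3, and the coloring below uses 3 colors, so χ(G) = 3.
A valid 3-coloring: color 1: [8, 10, 12, 15]; color 2: [7, 9, 11, 14, 17]; color 3: [13, 16, 18].

χ(G) = 3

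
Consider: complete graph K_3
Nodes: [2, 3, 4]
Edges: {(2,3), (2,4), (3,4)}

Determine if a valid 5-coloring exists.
A valid 5-coloring: color 1: [4]; color 2: [3]; color 3: [2].
(χ(G) = 3 ≤ 5.)

Yes, G is 5-colorable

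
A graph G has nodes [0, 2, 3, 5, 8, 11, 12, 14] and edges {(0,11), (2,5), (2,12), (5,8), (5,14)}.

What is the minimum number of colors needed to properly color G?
χ(G) = 2

Clique number ω(G) = 2 (lower bound: χ ≥ ω).
The graph is bipartite (no odd cycle), so 2 colors suffice: χ(G) = 2.
A valid 2-coloring: color 1: [0, 3, 5, 12]; color 2: [2, 8, 11, 14].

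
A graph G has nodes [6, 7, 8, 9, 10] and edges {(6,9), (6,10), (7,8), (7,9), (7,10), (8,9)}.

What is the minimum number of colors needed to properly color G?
Clique number ω(G) = 3 (lower bound: χ ≥ ω).
The clique on [7, 8, 9] has size 3, forcing χ ≥ 3, and the coloring below uses 3 colors, so χ(G) = 3.
A valid 3-coloring: color 1: [9, 10]; color 2: [6, 7]; color 3: [8].

χ(G) = 3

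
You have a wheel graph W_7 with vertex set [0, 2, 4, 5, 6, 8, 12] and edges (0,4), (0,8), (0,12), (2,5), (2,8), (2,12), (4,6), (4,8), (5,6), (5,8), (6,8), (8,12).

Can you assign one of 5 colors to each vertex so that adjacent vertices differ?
Yes, G is 5-colorable

A valid 5-coloring: color 1: [8]; color 2: [0, 2, 6]; color 3: [4, 5, 12].
(χ(G) = 3 ≤ 5.)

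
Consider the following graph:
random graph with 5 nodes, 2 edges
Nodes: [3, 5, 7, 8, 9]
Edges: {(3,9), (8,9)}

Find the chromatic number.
χ(G) = 2

Clique number ω(G) = 2 (lower bound: χ ≥ ω).
The graph is bipartite (no odd cycle), so 2 colors suffice: χ(G) = 2.
A valid 2-coloring: color 1: [5, 7, 9]; color 2: [3, 8].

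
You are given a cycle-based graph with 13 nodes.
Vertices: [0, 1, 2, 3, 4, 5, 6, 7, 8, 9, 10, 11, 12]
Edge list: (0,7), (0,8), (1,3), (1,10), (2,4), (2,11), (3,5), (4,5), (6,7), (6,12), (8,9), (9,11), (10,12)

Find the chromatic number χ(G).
Clique number ω(G) = 2 (lower bound: χ ≥ ω).
Odd cycle [0, 8, 9, 11, 2, 4, 5, 3, 1, 10, 12, 6, 7] needs 3 colors (χ ≥ 3).
The coloring below uses 3 colors, so χ(G) = 3.
A valid 3-coloring: color 1: [0, 1, 2, 5, 6, 9]; color 2: [3, 4, 7, 8, 10, 11]; color 3: [12].

χ(G) = 3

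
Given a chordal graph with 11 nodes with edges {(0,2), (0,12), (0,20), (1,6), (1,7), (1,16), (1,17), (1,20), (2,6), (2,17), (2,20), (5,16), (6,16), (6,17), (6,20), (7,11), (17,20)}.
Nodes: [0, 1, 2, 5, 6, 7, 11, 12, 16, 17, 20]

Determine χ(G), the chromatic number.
Clique number ω(G) = 4 (lower bound: χ ≥ ω).
The clique on [1, 6, 17, 20] has size 4, forcing χ ≥ 4, and the coloring below uses 4 colors, so χ(G) = 4.
A valid 4-coloring: color 1: [0, 5, 6, 7]; color 2: [11, 12, 16, 20]; color 3: [1, 2]; color 4: [17].

χ(G) = 4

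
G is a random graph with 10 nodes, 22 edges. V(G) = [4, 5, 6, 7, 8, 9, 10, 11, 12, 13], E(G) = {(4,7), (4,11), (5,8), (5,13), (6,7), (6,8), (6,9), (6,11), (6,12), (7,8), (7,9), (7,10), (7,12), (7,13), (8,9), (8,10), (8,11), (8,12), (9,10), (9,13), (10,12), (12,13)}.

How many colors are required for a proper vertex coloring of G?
Clique number ω(G) = 4 (lower bound: χ ≥ ω).
The clique on [7, 8, 9, 10] has size 4, forcing χ ≥ 4, and the coloring below uses 4 colors, so χ(G) = 4.
A valid 4-coloring: color 1: [4, 8, 13]; color 2: [5, 7, 11]; color 3: [9, 12]; color 4: [6, 10].

χ(G) = 4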